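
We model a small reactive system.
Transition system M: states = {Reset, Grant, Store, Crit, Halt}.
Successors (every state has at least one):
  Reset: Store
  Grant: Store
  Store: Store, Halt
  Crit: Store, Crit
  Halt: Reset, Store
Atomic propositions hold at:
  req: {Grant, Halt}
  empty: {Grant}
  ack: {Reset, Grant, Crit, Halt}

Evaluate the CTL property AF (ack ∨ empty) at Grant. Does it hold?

Yes

Sat(ack ∨ empty) = {Reset, Grant, Crit, Halt}
AF (ack ∨ empty): least fixpoint, start Z0 = {Reset, Grant, Crit, Halt}, add states with every successor in Z. Already a fixed point.
Sat(AF (ack ∨ empty)) = {Reset, Grant, Crit, Halt}
Grant ∈ Sat(AF (ack ∨ empty)) = {Reset, Grant, Crit, Halt}, so the formula holds at Grant.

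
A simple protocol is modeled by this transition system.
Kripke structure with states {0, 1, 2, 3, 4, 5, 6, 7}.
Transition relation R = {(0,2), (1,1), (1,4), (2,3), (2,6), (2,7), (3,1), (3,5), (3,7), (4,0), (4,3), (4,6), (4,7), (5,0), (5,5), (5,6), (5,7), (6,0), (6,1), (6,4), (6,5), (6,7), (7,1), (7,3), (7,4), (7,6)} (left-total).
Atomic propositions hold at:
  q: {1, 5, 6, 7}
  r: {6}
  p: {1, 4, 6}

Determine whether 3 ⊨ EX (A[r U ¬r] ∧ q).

Yes

Sat(¬r) = {0, 1, 2, 3, 4, 5, 7}
A[r U ¬r]: least fixpoint, start Z0 = Sat(¬r) = {0, 1, 2, 3, 4, 5, 7}, add states in Sat(r) with every successor in Z. Z1 = {0, 1, 2, 3, 4, 5, 6, 7}; fixed.
Sat(A[r U ¬r]) = {0, 1, 2, 3, 4, 5, 6, 7}
Sat(A[r U ¬r] ∧ q) = {1, 5, 6, 7}
Sat(EX (A[r U ¬r] ∧ q)) = {s : some successor in {1, 5, 6, 7}} = {1, 2, 3, 4, 5, 6, 7}
3 ∈ Sat(EX (A[r U ¬r] ∧ q)) = {1, 2, 3, 4, 5, 6, 7}, so the formula holds at 3.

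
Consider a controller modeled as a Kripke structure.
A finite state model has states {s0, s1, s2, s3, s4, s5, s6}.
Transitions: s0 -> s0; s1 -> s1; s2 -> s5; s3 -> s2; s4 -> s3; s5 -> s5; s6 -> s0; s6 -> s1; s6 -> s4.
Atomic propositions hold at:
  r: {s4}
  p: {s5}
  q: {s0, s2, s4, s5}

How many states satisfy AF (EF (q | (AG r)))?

6

AG r: greatest fixpoint, start Z0 = {s4}, keep only states in Sat with every successor in Z. Z1 = ∅; fixed.
Sat(AG r) = ∅
Sat(q | (AG r)) = {s0, s2, s4, s5}
EF (q | (AG r)): least fixpoint, start Z0 = {s0, s2, s4, s5}, add states with some successor in Z. Z1 = {s0, s2, s3, s4, s5, s6}; fixed.
Sat(EF (q | (AG r))) = {s0, s2, s3, s4, s5, s6}
AF (EF (q | (AG r))): least fixpoint, start Z0 = {s0, s2, s3, s4, s5, s6}, add states with every successor in Z. Already a fixed point.
Sat(AF (EF (q | (AG r)))) = {s0, s2, s3, s4, s5, s6}
|Sat(AF (EF (q | (AG r))))| = |{s0, s2, s3, s4, s5, s6}| = 6.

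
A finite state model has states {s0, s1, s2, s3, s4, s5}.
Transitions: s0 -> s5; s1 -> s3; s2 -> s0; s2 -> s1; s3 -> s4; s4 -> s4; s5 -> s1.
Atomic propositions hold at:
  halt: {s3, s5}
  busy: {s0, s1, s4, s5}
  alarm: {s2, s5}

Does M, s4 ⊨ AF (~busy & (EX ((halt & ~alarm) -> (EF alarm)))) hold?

Sat(~busy) = {s2, s3}
Sat(~alarm) = {s0, s1, s3, s4}
Sat(halt & ~alarm) = {s3}
EF alarm: least fixpoint, start Z0 = {s2, s5}, add states with some successor in Z. Z1 = {s0, s2, s5}; fixed.
Sat(EF alarm) = {s0, s2, s5}
Sat((halt & ~alarm) -> (EF alarm)) = {s0, s1, s2, s4, s5}
Sat(EX ((halt & ~alarm) -> (EF alarm))) = {s : some successor in {s0, s1, s2, s4, s5}} = {s0, s2, s3, s4, s5}
Sat(~busy & (EX ((halt & ~alarm) -> (EF alarm)))) = {s2, s3}
AF (~busy & (EX ((halt & ~alarm) -> (EF alarm)))): least fixpoint, start Z0 = {s2, s3}, add states with every successor in Z. Z1 = {s1, s2, s3}; Z2 = {s1, s2, s3, s5}; Z3 = {s0, s1, s2, s3, s5}; fixed.
Sat(AF (~busy & (EX ((halt & ~alarm) -> (EF alarm))))) = {s0, s1, s2, s3, s5}
s4 ∉ Sat(AF (~busy & (EX ((halt & ~alarm) -> (EF alarm))))) = {s0, s1, s2, s3, s5}, so the formula does not hold at s4.

No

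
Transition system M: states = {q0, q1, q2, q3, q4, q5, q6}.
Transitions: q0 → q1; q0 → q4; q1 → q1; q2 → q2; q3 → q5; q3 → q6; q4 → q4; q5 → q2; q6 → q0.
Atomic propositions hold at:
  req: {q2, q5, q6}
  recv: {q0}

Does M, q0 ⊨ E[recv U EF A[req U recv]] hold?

A[req U recv]: least fixpoint, start Z0 = Sat(recv) = {q0}, add states in Sat(req) with every successor in Z. Z1 = {q0, q6}; fixed.
Sat(A[req U recv]) = {q0, q6}
EF A[req U recv]: least fixpoint, start Z0 = {q0, q6}, add states with some successor in Z. Z1 = {q0, q3, q6}; fixed.
Sat(EF A[req U recv]) = {q0, q3, q6}
E[recv U EF A[req U recv]]: least fixpoint, start Z0 = Sat(EF A[req U recv]) = {q0, q3, q6}, add states in Sat(recv) with some successor in Z. Already a fixed point.
Sat(E[recv U EF A[req U recv]]) = {q0, q3, q6}
q0 ∈ Sat(E[recv U EF A[req U recv]]) = {q0, q3, q6}, so the formula holds at q0.

Yes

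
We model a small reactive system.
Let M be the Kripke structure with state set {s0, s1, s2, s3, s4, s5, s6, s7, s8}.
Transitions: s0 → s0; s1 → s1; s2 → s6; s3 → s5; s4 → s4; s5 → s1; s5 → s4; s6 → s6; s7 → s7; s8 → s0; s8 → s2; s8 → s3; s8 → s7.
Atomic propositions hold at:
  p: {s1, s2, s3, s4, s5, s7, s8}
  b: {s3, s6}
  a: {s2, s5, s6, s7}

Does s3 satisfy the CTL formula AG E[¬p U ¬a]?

Sat(¬p) = {s0, s6}
Sat(¬a) = {s0, s1, s3, s4, s8}
E[¬p U ¬a]: least fixpoint, start Z0 = Sat(¬a) = {s0, s1, s3, s4, s8}, add states in Sat(¬p) with some successor in Z. Already a fixed point.
Sat(E[¬p U ¬a]) = {s0, s1, s3, s4, s8}
AG E[¬p U ¬a]: greatest fixpoint, start Z0 = {s0, s1, s3, s4, s8}, keep only states in Sat with every successor in Z. Z1 = {s0, s1, s4}; fixed.
Sat(AG E[¬p U ¬a]) = {s0, s1, s4}
s3 ∉ Sat(AG E[¬p U ¬a]) = {s0, s1, s4}, so the formula does not hold at s3.

No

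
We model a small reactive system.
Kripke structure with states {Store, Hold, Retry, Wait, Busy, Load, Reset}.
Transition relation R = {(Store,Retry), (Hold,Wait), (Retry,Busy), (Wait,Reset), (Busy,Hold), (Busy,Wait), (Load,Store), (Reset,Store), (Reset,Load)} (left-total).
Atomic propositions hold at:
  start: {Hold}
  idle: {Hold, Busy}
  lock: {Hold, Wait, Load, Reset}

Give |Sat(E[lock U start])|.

1

E[lock U start]: least fixpoint, start Z0 = Sat(start) = {Hold}, add states in Sat(lock) with some successor in Z. Already a fixed point.
Sat(E[lock U start]) = {Hold}
|Sat(E[lock U start])| = |{Hold}| = 1.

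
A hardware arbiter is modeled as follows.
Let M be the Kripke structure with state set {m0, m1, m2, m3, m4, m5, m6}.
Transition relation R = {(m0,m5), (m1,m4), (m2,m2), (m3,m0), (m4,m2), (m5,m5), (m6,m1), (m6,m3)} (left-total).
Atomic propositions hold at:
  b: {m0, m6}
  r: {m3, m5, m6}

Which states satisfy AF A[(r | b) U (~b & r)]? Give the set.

Sat(r | b) = {m0, m3, m5, m6}
Sat(~b) = {m1, m2, m3, m4, m5}
Sat(~b & r) = {m3, m5}
A[(r | b) U (~b & r)]: least fixpoint, start Z0 = Sat((~b & r)) = {m3, m5}, add states in Sat(r | b) with every successor in Z. Z1 = {m0, m3, m5}; fixed.
Sat(A[(r | b) U (~b & r)]) = {m0, m3, m5}
AF A[(r | b) U (~b & r)]: least fixpoint, start Z0 = {m0, m3, m5}, add states with every successor in Z. Already a fixed point.
Sat(AF A[(r | b) U (~b & r)]) = {m0, m3, m5}

{m0, m3, m5}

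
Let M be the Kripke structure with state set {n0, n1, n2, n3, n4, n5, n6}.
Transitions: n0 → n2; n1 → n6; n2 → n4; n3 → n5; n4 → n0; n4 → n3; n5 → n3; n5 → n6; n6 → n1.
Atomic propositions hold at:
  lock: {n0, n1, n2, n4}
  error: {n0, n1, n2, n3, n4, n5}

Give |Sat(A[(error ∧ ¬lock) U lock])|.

4

Sat(¬lock) = {n3, n5, n6}
Sat(error ∧ ¬lock) = {n3, n5}
A[(error ∧ ¬lock) U lock]: least fixpoint, start Z0 = Sat(lock) = {n0, n1, n2, n4}, add states in Sat(error ∧ ¬lock) with every successor in Z. Already a fixed point.
Sat(A[(error ∧ ¬lock) U lock]) = {n0, n1, n2, n4}
|Sat(A[(error ∧ ¬lock) U lock])| = |{n0, n1, n2, n4}| = 4.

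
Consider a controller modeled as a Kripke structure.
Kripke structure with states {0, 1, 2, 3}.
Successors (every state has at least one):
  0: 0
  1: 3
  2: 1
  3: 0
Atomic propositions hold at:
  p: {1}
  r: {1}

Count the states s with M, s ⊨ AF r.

AF r: least fixpoint, start Z0 = {1}, add states with every successor in Z. Z1 = {1, 2}; fixed.
Sat(AF r) = {1, 2}
|Sat(AF r)| = |{1, 2}| = 2.

2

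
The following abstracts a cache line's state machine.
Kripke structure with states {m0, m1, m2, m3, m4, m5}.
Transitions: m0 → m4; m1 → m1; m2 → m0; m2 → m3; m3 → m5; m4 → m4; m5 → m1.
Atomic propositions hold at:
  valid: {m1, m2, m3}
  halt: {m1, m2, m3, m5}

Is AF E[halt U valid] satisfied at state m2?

Yes

E[halt U valid]: least fixpoint, start Z0 = Sat(valid) = {m1, m2, m3}, add states in Sat(halt) with some successor in Z. Z1 = {m1, m2, m3, m5}; fixed.
Sat(E[halt U valid]) = {m1, m2, m3, m5}
AF E[halt U valid]: least fixpoint, start Z0 = {m1, m2, m3, m5}, add states with every successor in Z. Already a fixed point.
Sat(AF E[halt U valid]) = {m1, m2, m3, m5}
m2 ∈ Sat(AF E[halt U valid]) = {m1, m2, m3, m5}, so the formula holds at m2.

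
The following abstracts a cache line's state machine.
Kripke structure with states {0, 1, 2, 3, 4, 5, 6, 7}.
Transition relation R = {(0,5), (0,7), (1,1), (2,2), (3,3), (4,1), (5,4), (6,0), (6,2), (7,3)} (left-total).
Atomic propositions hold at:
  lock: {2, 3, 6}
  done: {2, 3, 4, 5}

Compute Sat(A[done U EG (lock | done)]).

Sat(lock | done) = {2, 3, 4, 5, 6}
EG (lock | done): greatest fixpoint, start Z0 = {2, 3, 4, 5, 6}, keep only states in Sat with some successor in Z. Z1 = {2, 3, 5, 6}; Z2 = {2, 3, 6}; fixed.
Sat(EG (lock | done)) = {2, 3, 6}
A[done U EG (lock | done)]: least fixpoint, start Z0 = Sat(EG (lock | done)) = {2, 3, 6}, add states in Sat(done) with every successor in Z. Already a fixed point.
Sat(A[done U EG (lock | done)]) = {2, 3, 6}

{2, 3, 6}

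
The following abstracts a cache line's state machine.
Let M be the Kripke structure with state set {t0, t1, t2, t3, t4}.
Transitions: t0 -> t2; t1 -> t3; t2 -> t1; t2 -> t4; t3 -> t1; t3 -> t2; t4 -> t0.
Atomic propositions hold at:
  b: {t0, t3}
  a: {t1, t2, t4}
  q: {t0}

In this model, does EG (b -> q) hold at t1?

No

Sat(b -> q) = {t0, t1, t2, t4}
EG (b -> q): greatest fixpoint, start Z0 = {t0, t1, t2, t4}, keep only states in Sat with some successor in Z. Z1 = {t0, t2, t4}; fixed.
Sat(EG (b -> q)) = {t0, t2, t4}
t1 ∉ Sat(EG (b -> q)) = {t0, t2, t4}, so the formula does not hold at t1.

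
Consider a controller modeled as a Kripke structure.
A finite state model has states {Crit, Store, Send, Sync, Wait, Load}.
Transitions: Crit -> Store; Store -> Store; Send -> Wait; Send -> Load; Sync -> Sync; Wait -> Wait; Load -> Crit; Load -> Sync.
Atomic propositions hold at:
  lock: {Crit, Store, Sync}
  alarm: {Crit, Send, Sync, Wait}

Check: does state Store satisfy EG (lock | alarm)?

Yes

Sat(lock | alarm) = {Crit, Store, Send, Sync, Wait}
EG (lock | alarm): greatest fixpoint, start Z0 = {Crit, Store, Send, Sync, Wait}, keep only states in Sat with some successor in Z. Already a fixed point.
Sat(EG (lock | alarm)) = {Crit, Store, Send, Sync, Wait}
Store ∈ Sat(EG (lock | alarm)) = {Crit, Store, Send, Sync, Wait}, so the formula holds at Store.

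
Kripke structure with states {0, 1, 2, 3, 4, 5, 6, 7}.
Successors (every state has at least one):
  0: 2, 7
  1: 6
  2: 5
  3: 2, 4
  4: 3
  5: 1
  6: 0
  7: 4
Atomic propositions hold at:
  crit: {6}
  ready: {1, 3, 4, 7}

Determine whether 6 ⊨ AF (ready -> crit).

Yes

Sat(ready -> crit) = {0, 2, 5, 6}
AF (ready -> crit): least fixpoint, start Z0 = {0, 2, 5, 6}, add states with every successor in Z. Z1 = {0, 1, 2, 5, 6}; fixed.
Sat(AF (ready -> crit)) = {0, 1, 2, 5, 6}
6 ∈ Sat(AF (ready -> crit)) = {0, 1, 2, 5, 6}, so the formula holds at 6.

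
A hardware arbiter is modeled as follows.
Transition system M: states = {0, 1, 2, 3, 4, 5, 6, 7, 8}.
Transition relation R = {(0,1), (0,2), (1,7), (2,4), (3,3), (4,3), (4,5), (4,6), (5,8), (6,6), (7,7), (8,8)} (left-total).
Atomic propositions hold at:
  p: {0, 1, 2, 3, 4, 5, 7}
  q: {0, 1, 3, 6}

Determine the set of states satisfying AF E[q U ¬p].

{5, 6, 8}

Sat(¬p) = {6, 8}
E[q U ¬p]: least fixpoint, start Z0 = Sat(¬p) = {6, 8}, add states in Sat(q) with some successor in Z. Already a fixed point.
Sat(E[q U ¬p]) = {6, 8}
AF E[q U ¬p]: least fixpoint, start Z0 = {6, 8}, add states with every successor in Z. Z1 = {5, 6, 8}; fixed.
Sat(AF E[q U ¬p]) = {5, 6, 8}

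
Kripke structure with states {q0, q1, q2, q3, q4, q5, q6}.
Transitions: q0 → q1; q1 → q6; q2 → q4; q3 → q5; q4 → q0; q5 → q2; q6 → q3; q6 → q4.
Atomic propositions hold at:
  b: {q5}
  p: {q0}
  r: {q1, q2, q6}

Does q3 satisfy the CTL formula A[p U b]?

A[p U b]: least fixpoint, start Z0 = Sat(b) = {q5}, add states in Sat(p) with every successor in Z. Already a fixed point.
Sat(A[p U b]) = {q5}
q3 ∉ Sat(A[p U b]) = {q5}, so the formula does not hold at q3.

No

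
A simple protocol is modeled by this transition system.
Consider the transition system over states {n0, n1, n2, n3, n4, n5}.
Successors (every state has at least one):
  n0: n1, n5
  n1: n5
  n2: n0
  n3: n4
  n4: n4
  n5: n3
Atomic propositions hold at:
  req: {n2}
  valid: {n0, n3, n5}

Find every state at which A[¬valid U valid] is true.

{n0, n1, n2, n3, n5}

Sat(¬valid) = {n1, n2, n4}
A[¬valid U valid]: least fixpoint, start Z0 = Sat(valid) = {n0, n3, n5}, add states in Sat(¬valid) with every successor in Z. Z1 = {n0, n1, n2, n3, n5}; fixed.
Sat(A[¬valid U valid]) = {n0, n1, n2, n3, n5}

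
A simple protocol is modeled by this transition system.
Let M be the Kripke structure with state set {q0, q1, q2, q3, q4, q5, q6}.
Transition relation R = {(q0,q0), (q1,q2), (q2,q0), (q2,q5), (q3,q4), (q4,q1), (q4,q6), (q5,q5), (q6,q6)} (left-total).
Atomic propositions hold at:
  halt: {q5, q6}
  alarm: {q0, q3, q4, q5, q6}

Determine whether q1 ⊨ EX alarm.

No

Sat(EX alarm) = {s : some successor in {q0, q3, q4, q5, q6}} = {q0, q2, q3, q4, q5, q6}
q1 ∉ Sat(EX alarm) = {q0, q2, q3, q4, q5, q6}, so the formula does not hold at q1.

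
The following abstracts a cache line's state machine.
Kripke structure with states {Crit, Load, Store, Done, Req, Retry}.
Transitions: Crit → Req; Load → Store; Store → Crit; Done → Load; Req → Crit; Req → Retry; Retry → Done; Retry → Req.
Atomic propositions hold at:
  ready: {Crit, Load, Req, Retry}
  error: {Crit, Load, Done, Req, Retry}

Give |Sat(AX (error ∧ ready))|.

4

Sat(error ∧ ready) = {Crit, Load, Req, Retry}
Sat(AX (error ∧ ready)) = {s : every successor in {Crit, Load, Req, Retry}} = {Crit, Store, Done, Req}
|Sat(AX (error ∧ ready))| = |{Crit, Store, Done, Req}| = 4.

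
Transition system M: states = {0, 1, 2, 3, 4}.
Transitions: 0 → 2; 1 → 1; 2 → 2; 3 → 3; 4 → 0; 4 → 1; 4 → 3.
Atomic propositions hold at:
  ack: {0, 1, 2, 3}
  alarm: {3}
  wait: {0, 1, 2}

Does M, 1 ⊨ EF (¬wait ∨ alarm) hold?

No

Sat(¬wait) = {3, 4}
Sat(¬wait ∨ alarm) = {3, 4}
EF (¬wait ∨ alarm): least fixpoint, start Z0 = {3, 4}, add states with some successor in Z. Already a fixed point.
Sat(EF (¬wait ∨ alarm)) = {3, 4}
1 ∉ Sat(EF (¬wait ∨ alarm)) = {3, 4}, so the formula does not hold at 1.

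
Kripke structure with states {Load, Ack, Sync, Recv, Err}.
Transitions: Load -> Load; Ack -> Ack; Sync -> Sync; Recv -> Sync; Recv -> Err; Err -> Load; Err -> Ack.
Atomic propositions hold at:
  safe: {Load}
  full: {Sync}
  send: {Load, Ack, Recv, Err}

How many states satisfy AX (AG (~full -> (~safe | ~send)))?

2

Sat(~full) = {Load, Ack, Recv, Err}
Sat(~safe) = {Ack, Sync, Recv, Err}
Sat(~send) = {Sync}
Sat(~safe | ~send) = {Ack, Sync, Recv, Err}
Sat(~full -> (~safe | ~send)) = {Ack, Sync, Recv, Err}
AG (~full -> (~safe | ~send)): greatest fixpoint, start Z0 = {Ack, Sync, Recv, Err}, keep only states in Sat with every successor in Z. Z1 = {Ack, Sync, Recv}; Z2 = {Ack, Sync}; fixed.
Sat(AG (~full -> (~safe | ~send))) = {Ack, Sync}
Sat(AX (AG (~full -> (~safe | ~send)))) = {s : every successor in {Ack, Sync}} = {Ack, Sync}
|Sat(AX (AG (~full -> (~safe | ~send))))| = |{Ack, Sync}| = 2.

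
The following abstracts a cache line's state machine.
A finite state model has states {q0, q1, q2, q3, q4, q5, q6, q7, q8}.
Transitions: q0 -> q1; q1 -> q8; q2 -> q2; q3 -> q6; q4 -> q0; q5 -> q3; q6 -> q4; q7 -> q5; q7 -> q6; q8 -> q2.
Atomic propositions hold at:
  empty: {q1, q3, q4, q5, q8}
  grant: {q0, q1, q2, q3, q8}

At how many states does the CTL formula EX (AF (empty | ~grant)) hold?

7

Sat(~grant) = {q4, q5, q6, q7}
Sat(empty | ~grant) = {q1, q3, q4, q5, q6, q7, q8}
AF (empty | ~grant): least fixpoint, start Z0 = {q1, q3, q4, q5, q6, q7, q8}, add states with every successor in Z. Z1 = {q0, q1, q3, q4, q5, q6, q7, q8}; fixed.
Sat(AF (empty | ~grant)) = {q0, q1, q3, q4, q5, q6, q7, q8}
Sat(EX (AF (empty | ~grant))) = {s : some successor in {q0, q1, q3, q4, q5, q6, q7, q8}} = {q0, q1, q3, q4, q5, q6, q7}
|Sat(EX (AF (empty | ~grant)))| = |{q0, q1, q3, q4, q5, q6, q7}| = 7.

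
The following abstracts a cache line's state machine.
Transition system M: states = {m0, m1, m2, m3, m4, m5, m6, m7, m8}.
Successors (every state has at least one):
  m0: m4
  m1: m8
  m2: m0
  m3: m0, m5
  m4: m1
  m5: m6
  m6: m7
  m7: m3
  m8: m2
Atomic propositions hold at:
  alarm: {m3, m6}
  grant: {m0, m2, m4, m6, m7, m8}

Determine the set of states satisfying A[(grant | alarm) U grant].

{m0, m2, m4, m6, m7, m8}

Sat(grant | alarm) = {m0, m2, m3, m4, m6, m7, m8}
A[(grant | alarm) U grant]: least fixpoint, start Z0 = Sat(grant) = {m0, m2, m4, m6, m7, m8}, add states in Sat(grant | alarm) with every successor in Z. Already a fixed point.
Sat(A[(grant | alarm) U grant]) = {m0, m2, m4, m6, m7, m8}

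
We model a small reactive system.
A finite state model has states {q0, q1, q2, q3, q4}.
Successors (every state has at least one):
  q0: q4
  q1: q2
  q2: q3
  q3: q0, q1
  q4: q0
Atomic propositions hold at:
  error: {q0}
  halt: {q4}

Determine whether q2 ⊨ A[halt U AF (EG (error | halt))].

Sat(error | halt) = {q0, q4}
EG (error | halt): greatest fixpoint, start Z0 = {q0, q4}, keep only states in Sat with some successor in Z. Already a fixed point.
Sat(EG (error | halt)) = {q0, q4}
AF (EG (error | halt)): least fixpoint, start Z0 = {q0, q4}, add states with every successor in Z. Already a fixed point.
Sat(AF (EG (error | halt))) = {q0, q4}
A[halt U AF (EG (error | halt))]: least fixpoint, start Z0 = Sat(AF (EG (error | halt))) = {q0, q4}, add states in Sat(halt) with every successor in Z. Already a fixed point.
Sat(A[halt U AF (EG (error | halt))]) = {q0, q4}
q2 ∉ Sat(A[halt U AF (EG (error | halt))]) = {q0, q4}, so the formula does not hold at q2.

No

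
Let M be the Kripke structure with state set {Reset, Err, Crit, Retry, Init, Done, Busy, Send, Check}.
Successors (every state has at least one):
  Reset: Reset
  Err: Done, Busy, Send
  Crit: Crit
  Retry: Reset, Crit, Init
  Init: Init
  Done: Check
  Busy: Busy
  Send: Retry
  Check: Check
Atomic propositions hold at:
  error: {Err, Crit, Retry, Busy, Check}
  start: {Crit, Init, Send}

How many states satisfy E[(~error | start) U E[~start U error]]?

Sat(~error) = {Reset, Init, Done, Send}
Sat(~error | start) = {Reset, Crit, Init, Done, Send}
Sat(~start) = {Reset, Err, Retry, Done, Busy, Check}
E[~start U error]: least fixpoint, start Z0 = Sat(error) = {Err, Crit, Retry, Busy, Check}, add states in Sat(~start) with some successor in Z. Z1 = {Err, Crit, Retry, Done, Busy, Check}; fixed.
Sat(E[~start U error]) = {Err, Crit, Retry, Done, Busy, Check}
E[(~error | start) U E[~start U error]]: least fixpoint, start Z0 = Sat(E[~start U error]) = {Err, Crit, Retry, Done, Busy, Check}, add states in Sat(~error | start) with some successor in Z. Z1 = {Err, Crit, Retry, Done, Busy, Send, Check}; fixed.
Sat(E[(~error | start) U E[~start U error]]) = {Err, Crit, Retry, Done, Busy, Send, Check}
|Sat(E[(~error | start) U E[~start U error]])| = |{Err, Crit, Retry, Done, Busy, Send, Check}| = 7.

7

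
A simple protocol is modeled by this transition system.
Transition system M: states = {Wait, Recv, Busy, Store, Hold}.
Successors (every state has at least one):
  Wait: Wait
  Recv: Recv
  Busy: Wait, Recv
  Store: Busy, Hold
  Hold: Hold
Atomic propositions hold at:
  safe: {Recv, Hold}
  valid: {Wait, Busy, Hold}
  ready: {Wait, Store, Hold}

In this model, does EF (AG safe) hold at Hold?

Yes

AG safe: greatest fixpoint, start Z0 = {Recv, Hold}, keep only states in Sat with every successor in Z. Already a fixed point.
Sat(AG safe) = {Recv, Hold}
EF (AG safe): least fixpoint, start Z0 = {Recv, Hold}, add states with some successor in Z. Z1 = {Recv, Busy, Store, Hold}; fixed.
Sat(EF (AG safe)) = {Recv, Busy, Store, Hold}
Hold ∈ Sat(EF (AG safe)) = {Recv, Busy, Store, Hold}, so the formula holds at Hold.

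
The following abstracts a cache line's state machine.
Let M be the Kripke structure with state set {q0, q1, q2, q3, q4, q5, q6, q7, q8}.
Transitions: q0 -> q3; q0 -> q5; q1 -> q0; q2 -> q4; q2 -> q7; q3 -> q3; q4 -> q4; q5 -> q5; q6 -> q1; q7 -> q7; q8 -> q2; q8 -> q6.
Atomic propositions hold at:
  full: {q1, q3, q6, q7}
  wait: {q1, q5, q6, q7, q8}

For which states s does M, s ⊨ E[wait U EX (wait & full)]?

{q2, q6, q7, q8}

Sat(wait & full) = {q1, q6, q7}
Sat(EX (wait & full)) = {s : some successor in {q1, q6, q7}} = {q2, q6, q7, q8}
E[wait U EX (wait & full)]: least fixpoint, start Z0 = Sat(EX (wait & full)) = {q2, q6, q7, q8}, add states in Sat(wait) with some successor in Z. Already a fixed point.
Sat(E[wait U EX (wait & full)]) = {q2, q6, q7, q8}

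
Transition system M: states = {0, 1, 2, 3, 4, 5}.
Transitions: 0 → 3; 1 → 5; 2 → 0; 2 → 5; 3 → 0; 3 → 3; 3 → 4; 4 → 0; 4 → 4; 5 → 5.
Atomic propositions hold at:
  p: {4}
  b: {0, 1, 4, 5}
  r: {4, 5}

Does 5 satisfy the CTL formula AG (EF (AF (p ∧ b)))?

Sat(p ∧ b) = {4}
AF (p ∧ b): least fixpoint, start Z0 = {4}, add states with every successor in Z. Already a fixed point.
Sat(AF (p ∧ b)) = {4}
EF (AF (p ∧ b)): least fixpoint, start Z0 = {4}, add states with some successor in Z. Z1 = {3, 4}; Z2 = {0, 3, 4}; Z3 = {0, 2, 3, 4}; fixed.
Sat(EF (AF (p ∧ b))) = {0, 2, 3, 4}
AG (EF (AF (p ∧ b))): greatest fixpoint, start Z0 = {0, 2, 3, 4}, keep only states in Sat with every successor in Z. Z1 = {0, 3, 4}; fixed.
Sat(AG (EF (AF (p ∧ b)))) = {0, 3, 4}
5 ∉ Sat(AG (EF (AF (p ∧ b)))) = {0, 3, 4}, so the formula does not hold at 5.

No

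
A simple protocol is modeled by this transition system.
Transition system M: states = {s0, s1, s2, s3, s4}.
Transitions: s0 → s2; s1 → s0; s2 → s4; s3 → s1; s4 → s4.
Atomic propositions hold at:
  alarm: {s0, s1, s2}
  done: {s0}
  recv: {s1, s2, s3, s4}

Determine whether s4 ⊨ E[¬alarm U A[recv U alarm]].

No

Sat(¬alarm) = {s3, s4}
A[recv U alarm]: least fixpoint, start Z0 = Sat(alarm) = {s0, s1, s2}, add states in Sat(recv) with every successor in Z. Z1 = {s0, s1, s2, s3}; fixed.
Sat(A[recv U alarm]) = {s0, s1, s2, s3}
E[¬alarm U A[recv U alarm]]: least fixpoint, start Z0 = Sat(A[recv U alarm]) = {s0, s1, s2, s3}, add states in Sat(¬alarm) with some successor in Z. Already a fixed point.
Sat(E[¬alarm U A[recv U alarm]]) = {s0, s1, s2, s3}
s4 ∉ Sat(E[¬alarm U A[recv U alarm]]) = {s0, s1, s2, s3}, so the formula does not hold at s4.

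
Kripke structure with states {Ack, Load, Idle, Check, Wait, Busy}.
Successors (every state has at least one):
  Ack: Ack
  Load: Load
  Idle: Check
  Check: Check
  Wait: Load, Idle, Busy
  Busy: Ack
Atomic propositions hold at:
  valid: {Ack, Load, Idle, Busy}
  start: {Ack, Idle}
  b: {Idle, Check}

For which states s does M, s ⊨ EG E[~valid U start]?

{Ack}

Sat(~valid) = {Check, Wait}
E[~valid U start]: least fixpoint, start Z0 = Sat(start) = {Ack, Idle}, add states in Sat(~valid) with some successor in Z. Z1 = {Ack, Idle, Wait}; fixed.
Sat(E[~valid U start]) = {Ack, Idle, Wait}
EG E[~valid U start]: greatest fixpoint, start Z0 = {Ack, Idle, Wait}, keep only states in Sat with some successor in Z. Z1 = {Ack, Wait}; Z2 = {Ack}; fixed.
Sat(EG E[~valid U start]) = {Ack}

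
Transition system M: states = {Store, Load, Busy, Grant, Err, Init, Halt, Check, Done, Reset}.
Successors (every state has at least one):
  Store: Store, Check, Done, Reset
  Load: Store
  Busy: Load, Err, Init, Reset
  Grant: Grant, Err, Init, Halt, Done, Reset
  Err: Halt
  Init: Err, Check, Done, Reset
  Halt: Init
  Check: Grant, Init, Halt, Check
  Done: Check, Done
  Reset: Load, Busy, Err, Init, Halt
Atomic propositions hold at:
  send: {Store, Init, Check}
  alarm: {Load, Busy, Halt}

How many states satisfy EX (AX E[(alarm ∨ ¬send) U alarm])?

4

Sat(¬send) = {Load, Busy, Grant, Err, Halt, Done, Reset}
Sat(alarm ∨ ¬send) = {Load, Busy, Grant, Err, Halt, Done, Reset}
E[(alarm ∨ ¬send) U alarm]: least fixpoint, start Z0 = Sat(alarm) = {Load, Busy, Halt}, add states in Sat(alarm ∨ ¬send) with some successor in Z. Z1 = {Load, Busy, Grant, Err, Halt, Reset}; fixed.
Sat(E[(alarm ∨ ¬send) U alarm]) = {Load, Busy, Grant, Err, Halt, Reset}
Sat(AX E[(alarm ∨ ¬send) U alarm]) = {s : every successor in {Load, Busy, Grant, Err, Halt, Reset}} = {Err}
Sat(EX (AX E[(alarm ∨ ¬send) U alarm])) = {s : some successor in {Err}} = {Busy, Grant, Init, Reset}
|Sat(EX (AX E[(alarm ∨ ¬send) U alarm]))| = |{Busy, Grant, Init, Reset}| = 4.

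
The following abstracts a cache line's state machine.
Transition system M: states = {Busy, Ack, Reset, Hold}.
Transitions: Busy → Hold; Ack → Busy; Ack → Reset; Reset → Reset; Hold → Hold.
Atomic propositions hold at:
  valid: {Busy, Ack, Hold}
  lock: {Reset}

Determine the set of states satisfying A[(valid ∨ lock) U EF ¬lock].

Sat(valid ∨ lock) = {Busy, Ack, Reset, Hold}
Sat(¬lock) = {Busy, Ack, Hold}
EF ¬lock: least fixpoint, start Z0 = {Busy, Ack, Hold}, add states with some successor in Z. Already a fixed point.
Sat(EF ¬lock) = {Busy, Ack, Hold}
A[(valid ∨ lock) U EF ¬lock]: least fixpoint, start Z0 = Sat(EF ¬lock) = {Busy, Ack, Hold}, add states in Sat(valid ∨ lock) with every successor in Z. Already a fixed point.
Sat(A[(valid ∨ lock) U EF ¬lock]) = {Busy, Ack, Hold}

{Busy, Ack, Hold}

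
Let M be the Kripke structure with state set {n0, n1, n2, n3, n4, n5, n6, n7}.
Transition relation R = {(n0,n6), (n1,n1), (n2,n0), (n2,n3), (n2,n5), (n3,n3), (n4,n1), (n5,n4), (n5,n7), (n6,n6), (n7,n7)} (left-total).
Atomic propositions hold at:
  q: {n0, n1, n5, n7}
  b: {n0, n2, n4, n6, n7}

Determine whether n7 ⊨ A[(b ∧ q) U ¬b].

Sat(b ∧ q) = {n0, n7}
Sat(¬b) = {n1, n3, n5}
A[(b ∧ q) U ¬b]: least fixpoint, start Z0 = Sat(¬b) = {n1, n3, n5}, add states in Sat(b ∧ q) with every successor in Z. Already a fixed point.
Sat(A[(b ∧ q) U ¬b]) = {n1, n3, n5}
n7 ∉ Sat(A[(b ∧ q) U ¬b]) = {n1, n3, n5}, so the formula does not hold at n7.

No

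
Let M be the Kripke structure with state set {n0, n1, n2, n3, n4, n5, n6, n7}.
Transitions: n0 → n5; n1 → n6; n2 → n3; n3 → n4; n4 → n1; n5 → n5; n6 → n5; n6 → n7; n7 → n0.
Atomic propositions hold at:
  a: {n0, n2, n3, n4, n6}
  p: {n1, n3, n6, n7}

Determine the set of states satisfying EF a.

EF a: least fixpoint, start Z0 = {n0, n2, n3, n4, n6}, add states with some successor in Z. Z1 = {n0, n1, n2, n3, n4, n6, n7}; fixed.
Sat(EF a) = {n0, n1, n2, n3, n4, n6, n7}

{n0, n1, n2, n3, n4, n6, n7}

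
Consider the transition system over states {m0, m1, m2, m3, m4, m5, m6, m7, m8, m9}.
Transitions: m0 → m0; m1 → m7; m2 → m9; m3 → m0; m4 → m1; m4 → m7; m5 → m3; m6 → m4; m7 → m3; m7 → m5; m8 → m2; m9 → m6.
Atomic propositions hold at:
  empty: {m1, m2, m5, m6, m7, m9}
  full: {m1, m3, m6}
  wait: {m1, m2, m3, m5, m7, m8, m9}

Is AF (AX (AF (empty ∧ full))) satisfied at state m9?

Sat(empty ∧ full) = {m1, m6}
AF (empty ∧ full): least fixpoint, start Z0 = {m1, m6}, add states with every successor in Z. Z1 = {m1, m6, m9}; Z2 = {m1, m2, m6, m9}; Z3 = {m1, m2, m6, m8, m9}; fixed.
Sat(AF (empty ∧ full)) = {m1, m2, m6, m8, m9}
Sat(AX (AF (empty ∧ full))) = {s : every successor in {m1, m2, m6, m8, m9}} = {m2, m8, m9}
AF (AX (AF (empty ∧ full))): least fixpoint, start Z0 = {m2, m8, m9}, add states with every successor in Z. Already a fixed point.
Sat(AF (AX (AF (empty ∧ full)))) = {m2, m8, m9}
m9 ∈ Sat(AF (AX (AF (empty ∧ full)))) = {m2, m8, m9}, so the formula holds at m9.

Yes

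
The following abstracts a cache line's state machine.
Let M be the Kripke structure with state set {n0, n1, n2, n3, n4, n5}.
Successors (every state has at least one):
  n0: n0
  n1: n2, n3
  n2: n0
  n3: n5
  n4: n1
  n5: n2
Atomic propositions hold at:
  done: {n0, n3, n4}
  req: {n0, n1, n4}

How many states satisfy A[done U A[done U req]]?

3

A[done U req]: least fixpoint, start Z0 = Sat(req) = {n0, n1, n4}, add states in Sat(done) with every successor in Z. Already a fixed point.
Sat(A[done U req]) = {n0, n1, n4}
A[done U A[done U req]]: least fixpoint, start Z0 = Sat(A[done U req]) = {n0, n1, n4}, add states in Sat(done) with every successor in Z. Already a fixed point.
Sat(A[done U A[done U req]]) = {n0, n1, n4}
|Sat(A[done U A[done U req]])| = |{n0, n1, n4}| = 3.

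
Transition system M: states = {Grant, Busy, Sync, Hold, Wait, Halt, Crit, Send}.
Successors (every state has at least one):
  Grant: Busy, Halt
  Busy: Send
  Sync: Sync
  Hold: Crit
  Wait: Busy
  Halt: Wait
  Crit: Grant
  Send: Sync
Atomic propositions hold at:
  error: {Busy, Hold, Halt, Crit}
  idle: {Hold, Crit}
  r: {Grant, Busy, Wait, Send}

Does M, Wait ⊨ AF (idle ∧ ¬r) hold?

No

Sat(¬r) = {Sync, Hold, Halt, Crit}
Sat(idle ∧ ¬r) = {Hold, Crit}
AF (idle ∧ ¬r): least fixpoint, start Z0 = {Hold, Crit}, add states with every successor in Z. Already a fixed point.
Sat(AF (idle ∧ ¬r)) = {Hold, Crit}
Wait ∉ Sat(AF (idle ∧ ¬r)) = {Hold, Crit}, so the formula does not hold at Wait.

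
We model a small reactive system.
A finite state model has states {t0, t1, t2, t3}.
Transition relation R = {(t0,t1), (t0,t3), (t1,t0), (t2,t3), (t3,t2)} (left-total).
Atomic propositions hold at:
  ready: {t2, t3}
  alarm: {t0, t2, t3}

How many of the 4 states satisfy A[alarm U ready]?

2

A[alarm U ready]: least fixpoint, start Z0 = Sat(ready) = {t2, t3}, add states in Sat(alarm) with every successor in Z. Already a fixed point.
Sat(A[alarm U ready]) = {t2, t3}
|Sat(A[alarm U ready])| = |{t2, t3}| = 2.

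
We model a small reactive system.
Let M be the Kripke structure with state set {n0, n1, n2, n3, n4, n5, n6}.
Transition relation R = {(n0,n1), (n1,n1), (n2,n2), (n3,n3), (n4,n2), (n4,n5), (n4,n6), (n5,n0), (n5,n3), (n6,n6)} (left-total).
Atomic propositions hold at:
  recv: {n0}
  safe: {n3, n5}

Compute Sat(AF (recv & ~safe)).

{n0}

Sat(~safe) = {n0, n1, n2, n4, n6}
Sat(recv & ~safe) = {n0}
AF (recv & ~safe): least fixpoint, start Z0 = {n0}, add states with every successor in Z. Already a fixed point.
Sat(AF (recv & ~safe)) = {n0}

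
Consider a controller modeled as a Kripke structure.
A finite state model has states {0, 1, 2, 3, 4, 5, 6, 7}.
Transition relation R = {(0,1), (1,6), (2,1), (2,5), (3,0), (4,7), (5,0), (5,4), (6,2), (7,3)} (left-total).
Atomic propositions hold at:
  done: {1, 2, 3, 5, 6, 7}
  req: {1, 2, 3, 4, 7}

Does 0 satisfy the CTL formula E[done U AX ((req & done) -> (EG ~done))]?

Sat(req & done) = {1, 2, 3, 7}
Sat(~done) = {0, 4}
EG ~done: greatest fixpoint, start Z0 = {0, 4}, keep only states in Sat with some successor in Z. Z1 = ∅; fixed.
Sat(EG ~done) = ∅
Sat((req & done) -> (EG ~done)) = {0, 4, 5, 6}
Sat(AX ((req & done) -> (EG ~done))) = {s : every successor in {0, 4, 5, 6}} = {1, 3, 5}
E[done U AX ((req & done) -> (EG ~done))]: least fixpoint, start Z0 = Sat(AX ((req & done) -> (EG ~done))) = {1, 3, 5}, add states in Sat(done) with some successor in Z. Z1 = {1, 2, 3, 5, 7}; Z2 = {1, 2, 3, 5, 6, 7}; fixed.
Sat(E[done U AX ((req & done) -> (EG ~done))]) = {1, 2, 3, 5, 6, 7}
0 ∉ Sat(E[done U AX ((req & done) -> (EG ~done))]) = {1, 2, 3, 5, 6, 7}, so the formula does not hold at 0.

No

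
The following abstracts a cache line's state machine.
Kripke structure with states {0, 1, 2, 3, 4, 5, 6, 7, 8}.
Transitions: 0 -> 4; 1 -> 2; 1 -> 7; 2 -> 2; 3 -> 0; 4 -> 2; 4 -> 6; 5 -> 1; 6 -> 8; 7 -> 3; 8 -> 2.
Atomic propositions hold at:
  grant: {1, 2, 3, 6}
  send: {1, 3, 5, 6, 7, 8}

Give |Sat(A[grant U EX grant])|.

7

Sat(EX grant) = {s : some successor in {1, 2, 3, 6}} = {1, 2, 4, 5, 7, 8}
A[grant U EX grant]: least fixpoint, start Z0 = Sat(EX grant) = {1, 2, 4, 5, 7, 8}, add states in Sat(grant) with every successor in Z. Z1 = {1, 2, 4, 5, 6, 7, 8}; fixed.
Sat(A[grant U EX grant]) = {1, 2, 4, 5, 6, 7, 8}
|Sat(A[grant U EX grant])| = |{1, 2, 4, 5, 6, 7, 8}| = 7.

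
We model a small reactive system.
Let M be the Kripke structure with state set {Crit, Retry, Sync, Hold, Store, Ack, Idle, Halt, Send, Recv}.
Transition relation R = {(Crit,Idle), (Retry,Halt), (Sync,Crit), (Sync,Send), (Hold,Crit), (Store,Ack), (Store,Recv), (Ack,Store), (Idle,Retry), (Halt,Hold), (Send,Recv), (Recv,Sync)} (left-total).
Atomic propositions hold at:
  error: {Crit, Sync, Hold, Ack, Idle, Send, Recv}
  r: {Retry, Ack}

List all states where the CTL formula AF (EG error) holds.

{Sync, Send, Recv}

EG error: greatest fixpoint, start Z0 = {Crit, Sync, Hold, Ack, Idle, Send, Recv}, keep only states in Sat with some successor in Z. Z1 = {Crit, Sync, Hold, Send, Recv}; Z2 = {Sync, Hold, Send, Recv}; Z3 = {Sync, Send, Recv}; fixed.
Sat(EG error) = {Sync, Send, Recv}
AF (EG error): least fixpoint, start Z0 = {Sync, Send, Recv}, add states with every successor in Z. Already a fixed point.
Sat(AF (EG error)) = {Sync, Send, Recv}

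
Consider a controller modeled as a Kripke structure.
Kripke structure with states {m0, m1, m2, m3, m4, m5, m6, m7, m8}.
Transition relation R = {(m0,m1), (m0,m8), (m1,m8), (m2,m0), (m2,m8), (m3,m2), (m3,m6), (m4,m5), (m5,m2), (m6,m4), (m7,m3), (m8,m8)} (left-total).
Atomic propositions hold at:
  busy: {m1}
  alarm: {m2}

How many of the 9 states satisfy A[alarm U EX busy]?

1

Sat(EX busy) = {s : some successor in {m1}} = {m0}
A[alarm U EX busy]: least fixpoint, start Z0 = Sat(EX busy) = {m0}, add states in Sat(alarm) with every successor in Z. Already a fixed point.
Sat(A[alarm U EX busy]) = {m0}
|Sat(A[alarm U EX busy])| = |{m0}| = 1.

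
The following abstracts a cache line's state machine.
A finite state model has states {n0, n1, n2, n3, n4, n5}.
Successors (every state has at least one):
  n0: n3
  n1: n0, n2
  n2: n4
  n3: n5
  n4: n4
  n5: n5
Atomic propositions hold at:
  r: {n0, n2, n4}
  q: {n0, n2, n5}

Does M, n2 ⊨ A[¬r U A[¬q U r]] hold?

Sat(¬r) = {n1, n3, n5}
Sat(¬q) = {n1, n3, n4}
A[¬q U r]: least fixpoint, start Z0 = Sat(r) = {n0, n2, n4}, add states in Sat(¬q) with every successor in Z. Z1 = {n0, n1, n2, n4}; fixed.
Sat(A[¬q U r]) = {n0, n1, n2, n4}
A[¬r U A[¬q U r]]: least fixpoint, start Z0 = Sat(A[¬q U r]) = {n0, n1, n2, n4}, add states in Sat(¬r) with every successor in Z. Already a fixed point.
Sat(A[¬r U A[¬q U r]]) = {n0, n1, n2, n4}
n2 ∈ Sat(A[¬r U A[¬q U r]]) = {n0, n1, n2, n4}, so the formula holds at n2.

Yes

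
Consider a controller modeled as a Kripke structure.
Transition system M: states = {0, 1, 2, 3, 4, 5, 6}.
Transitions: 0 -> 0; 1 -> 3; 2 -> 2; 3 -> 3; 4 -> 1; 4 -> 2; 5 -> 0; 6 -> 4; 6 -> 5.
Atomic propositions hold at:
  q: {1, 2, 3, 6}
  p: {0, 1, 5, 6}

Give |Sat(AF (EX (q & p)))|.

1

Sat(q & p) = {1, 6}
Sat(EX (q & p)) = {s : some successor in {1, 6}} = {4}
AF (EX (q & p)): least fixpoint, start Z0 = {4}, add states with every successor in Z. Already a fixed point.
Sat(AF (EX (q & p))) = {4}
|Sat(AF (EX (q & p)))| = |{4}| = 1.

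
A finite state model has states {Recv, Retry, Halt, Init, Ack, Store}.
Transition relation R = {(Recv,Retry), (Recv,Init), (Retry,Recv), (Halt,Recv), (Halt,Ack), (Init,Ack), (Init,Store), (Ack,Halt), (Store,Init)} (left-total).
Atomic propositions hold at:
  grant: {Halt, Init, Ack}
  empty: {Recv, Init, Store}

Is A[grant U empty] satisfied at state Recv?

A[grant U empty]: least fixpoint, start Z0 = Sat(empty) = {Recv, Init, Store}, add states in Sat(grant) with every successor in Z. Already a fixed point.
Sat(A[grant U empty]) = {Recv, Init, Store}
Recv ∈ Sat(A[grant U empty]) = {Recv, Init, Store}, so the formula holds at Recv.

Yes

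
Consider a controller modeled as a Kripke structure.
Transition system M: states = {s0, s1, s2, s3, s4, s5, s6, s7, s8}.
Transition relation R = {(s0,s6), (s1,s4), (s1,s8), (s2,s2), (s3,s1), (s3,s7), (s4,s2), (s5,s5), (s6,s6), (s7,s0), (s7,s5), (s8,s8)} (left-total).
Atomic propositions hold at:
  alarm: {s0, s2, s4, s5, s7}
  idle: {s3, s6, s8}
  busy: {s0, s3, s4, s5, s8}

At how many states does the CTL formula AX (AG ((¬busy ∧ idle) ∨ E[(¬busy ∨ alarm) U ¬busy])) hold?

Sat(¬busy) = {s1, s2, s6, s7}
Sat(¬busy ∧ idle) = {s6}
Sat(¬busy ∨ alarm) = {s0, s1, s2, s4, s5, s6, s7}
E[(¬busy ∨ alarm) U ¬busy]: least fixpoint, start Z0 = Sat(¬busy) = {s1, s2, s6, s7}, add states in Sat(¬busy ∨ alarm) with some successor in Z. Z1 = {s0, s1, s2, s4, s6, s7}; fixed.
Sat(E[(¬busy ∨ alarm) U ¬busy]) = {s0, s1, s2, s4, s6, s7}
Sat((¬busy ∧ idle) ∨ E[(¬busy ∨ alarm) U ¬busy]) = {s0, s1, s2, s4, s6, s7}
AG ((¬busy ∧ idle) ∨ E[(¬busy ∨ alarm) U ¬busy]): greatest fixpoint, start Z0 = {s0, s1, s2, s4, s6, s7}, keep only states in Sat with every successor in Z. Z1 = {s0, s2, s4, s6}; fixed.
Sat(AG ((¬busy ∧ idle) ∨ E[(¬busy ∨ alarm) U ¬busy])) = {s0, s2, s4, s6}
Sat(AX (AG ((¬busy ∧ idle) ∨ E[(¬busy ∨ alarm) U ¬busy]))) = {s : every successor in {s0, s2, s4, s6}} = {s0, s2, s4, s6}
|Sat(AX (AG ((¬busy ∧ idle) ∨ E[(¬busy ∨ alarm) U ¬busy])))| = |{s0, s2, s4, s6}| = 4.

4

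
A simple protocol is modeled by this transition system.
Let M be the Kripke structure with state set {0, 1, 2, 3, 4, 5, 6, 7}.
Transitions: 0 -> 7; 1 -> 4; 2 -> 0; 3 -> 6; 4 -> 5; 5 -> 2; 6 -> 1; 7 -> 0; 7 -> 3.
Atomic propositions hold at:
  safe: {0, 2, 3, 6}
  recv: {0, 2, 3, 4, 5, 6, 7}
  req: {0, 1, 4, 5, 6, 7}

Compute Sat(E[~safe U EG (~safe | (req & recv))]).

{0, 7}

Sat(~safe) = {1, 4, 5, 7}
Sat(req & recv) = {0, 4, 5, 6, 7}
Sat(~safe | (req & recv)) = {0, 1, 4, 5, 6, 7}
EG (~safe | (req & recv)): greatest fixpoint, start Z0 = {0, 1, 4, 5, 6, 7}, keep only states in Sat with some successor in Z. Z1 = {0, 1, 4, 6, 7}; Z2 = {0, 1, 6, 7}; Z3 = {0, 6, 7}; Z4 = {0, 7}; fixed.
Sat(EG (~safe | (req & recv))) = {0, 7}
E[~safe U EG (~safe | (req & recv))]: least fixpoint, start Z0 = Sat(EG (~safe | (req & recv))) = {0, 7}, add states in Sat(~safe) with some successor in Z. Already a fixed point.
Sat(E[~safe U EG (~safe | (req & recv))]) = {0, 7}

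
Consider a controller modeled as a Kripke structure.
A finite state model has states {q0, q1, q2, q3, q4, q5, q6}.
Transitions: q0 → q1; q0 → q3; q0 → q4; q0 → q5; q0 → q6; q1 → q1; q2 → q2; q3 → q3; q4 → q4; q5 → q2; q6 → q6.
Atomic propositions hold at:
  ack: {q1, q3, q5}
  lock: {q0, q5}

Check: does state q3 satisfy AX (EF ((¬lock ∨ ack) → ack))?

Yes

Sat(¬lock) = {q1, q2, q3, q4, q6}
Sat(¬lock ∨ ack) = {q1, q2, q3, q4, q5, q6}
Sat((¬lock ∨ ack) → ack) = {q0, q1, q3, q5}
EF ((¬lock ∨ ack) → ack): least fixpoint, start Z0 = {q0, q1, q3, q5}, add states with some successor in Z. Already a fixed point.
Sat(EF ((¬lock ∨ ack) → ack)) = {q0, q1, q3, q5}
Sat(AX (EF ((¬lock ∨ ack) → ack))) = {s : every successor in {q0, q1, q3, q5}} = {q1, q3}
q3 ∈ Sat(AX (EF ((¬lock ∨ ack) → ack))) = {q1, q3}, so the formula holds at q3.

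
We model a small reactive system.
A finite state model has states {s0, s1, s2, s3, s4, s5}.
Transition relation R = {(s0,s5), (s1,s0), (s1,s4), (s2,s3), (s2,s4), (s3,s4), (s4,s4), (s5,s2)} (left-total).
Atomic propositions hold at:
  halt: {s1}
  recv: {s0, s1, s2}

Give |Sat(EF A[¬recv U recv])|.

4

Sat(¬recv) = {s3, s4, s5}
A[¬recv U recv]: least fixpoint, start Z0 = Sat(recv) = {s0, s1, s2}, add states in Sat(¬recv) with every successor in Z. Z1 = {s0, s1, s2, s5}; fixed.
Sat(A[¬recv U recv]) = {s0, s1, s2, s5}
EF A[¬recv U recv]: least fixpoint, start Z0 = {s0, s1, s2, s5}, add states with some successor in Z. Already a fixed point.
Sat(EF A[¬recv U recv]) = {s0, s1, s2, s5}
|Sat(EF A[¬recv U recv])| = |{s0, s1, s2, s5}| = 4.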